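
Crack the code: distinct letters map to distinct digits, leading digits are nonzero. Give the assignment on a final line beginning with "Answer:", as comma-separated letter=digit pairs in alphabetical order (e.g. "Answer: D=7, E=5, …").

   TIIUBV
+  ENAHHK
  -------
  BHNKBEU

Step 1. [col 1: V + K ≡ U (mod 10)] no forcing yet in column 1 (carry-in 0); K=6 is free and consistent — try it. So K=6.
Step 2. [B] B is the leading digit of a 7-digit sum of two 6-digit numbers; the final carry is exactly 1. So B=1.
Step 3. [col 1: V + K ≡ U (mod 10)] several values work for V in column 1 (V + K ≡ U (mod 10), carry-in 0); try V=2, so V=2.
Step 4. [col 1: V + K ≡ U (mod 10)] from column 1 (V=2, K=6, carry-in 0, digits 1,2,6 already taken and all letters distinct): U must equal 8, so U=8.
Step 5. [col 2: B + H ≡ E (mod 10)] H=3 is one option consistent with column 2 (B + H ≡ E (mod 10), carry-in 0) — take it, so H=3.
Step 6. [col 2: B + H ≡ E (mod 10)] in column 2 we have B+H≡E with carry-in 0; given B=1, H=3 and digits 1,2,3,6,8 already taken and all letters distinct, that pins E to 4 ⇒ E=4.
Step 7. [col 4: I + A ≡ K (mod 10)] A=5 is one option consistent with column 4 (I + A ≡ K (mod 10), carry-in 1) — take it. So A=5.
Step 8. [col 4: I + A ≡ K (mod 10)] column 4: given A=5, K=6, carry-in 1, and digits 1,2,3,4,5,6,8 already taken and all letters distinct, I+A≡K (mod 10) forces I=0 ⇒ I=0.
Step 9. [col 5: I + N ≡ N (mod 10)] no forcing yet in column 5 (carry-in 0); N=7 is free and consistent — try it. So N=7.
Step 10. [col 6: T + E ≡ H (mod 10)] in column 6 we have T+E≡H with carry-in 0; given E=4, H=3 and digits 0,1,2,3,4,5,6,7,8 already taken and all letters distinct, that pins T to 9, so T=9.

Answer: A=5, B=1, E=4, H=3, I=0, K=6, N=7, T=9, U=8, V=2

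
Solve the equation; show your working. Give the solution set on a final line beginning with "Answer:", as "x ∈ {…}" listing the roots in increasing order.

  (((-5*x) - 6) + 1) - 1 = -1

Step 1. [(((-5*x) - 6) + 1) - 1 = -1] the outer -1 inverts by adding 1. So sub: ((-5*x) - 6) + 1 = 0.
Step 2. [((-5*x) - 6) + 1 = 0] peel the +1: subtract 1 from each side ⇒ sub: (-5*x) - 6 = -1.
Step 3. [(-5*x) - 6 = -1] 6 comes off first (add 6), so sub: -5*x = 5.
Step 4. [-5*x = 5] -5·(inner) — divide through by -5, so div: x = -1.

Answer: x ∈ {-1}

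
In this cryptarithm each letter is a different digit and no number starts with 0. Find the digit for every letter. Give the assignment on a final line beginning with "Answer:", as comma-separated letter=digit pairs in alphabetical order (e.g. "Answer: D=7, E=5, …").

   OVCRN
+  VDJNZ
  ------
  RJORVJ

Step 1. [col 1: N + Z ≡ J (mod 10)] column 1 (N + Z ≡ J (mod 10), carry-in 0) doesn't pin N yet; pick N=4 and continue ⇒ N=4.
Step 2. [col 1: N + Z ≡ J (mod 10)] column 1 (N + Z ≡ J (mod 10), carry-in 0) doesn't pin Z yet; pick Z=9 and continue, so Z=9.
Step 3. [R] the sum has 6 digits but both addends have 5; that extra leading digit R is the final carry, namely 1 ⇒ R=1.
Step 4. [col 1: N + Z ≡ J (mod 10)] from column 1 (N=4, Z=9, carry-in 0, digits 1,4,9 already taken and all letters distinct): J must equal 3, so J=3.
Step 5. [col 2: R + N ≡ V (mod 10)] column 2 reads R+N+carry(1)=V with R=1, N=4; with digits 1,3,4,9 already taken and all letters distinct, the only value for V is 6. So V=6.
Step 6. [col 3: C + J ≡ R (mod 10)] from column 3 (J=3, R=1, carry-in 0, digits 1,3,4,6,9 already taken and all letters distinct): C must equal 8, so C=8.
Step 7. [col 4: V + D ≡ O (mod 10)] column 4 (V + D ≡ O (mod 10), carry-in 1) doesn't pin D yet; pick D=0 and continue. So D=0.
Step 8. [col 4: V + D ≡ O (mod 10)] in column 4 we have V+D≡O with carry-in 1; given V=6, D=0 and digits 0,1,3,4,6,8,9 already taken and all letters distinct, that pins O to 7. So O=7.

Answer: C=8, D=0, J=3, N=4, O=7, R=1, V=6, Z=9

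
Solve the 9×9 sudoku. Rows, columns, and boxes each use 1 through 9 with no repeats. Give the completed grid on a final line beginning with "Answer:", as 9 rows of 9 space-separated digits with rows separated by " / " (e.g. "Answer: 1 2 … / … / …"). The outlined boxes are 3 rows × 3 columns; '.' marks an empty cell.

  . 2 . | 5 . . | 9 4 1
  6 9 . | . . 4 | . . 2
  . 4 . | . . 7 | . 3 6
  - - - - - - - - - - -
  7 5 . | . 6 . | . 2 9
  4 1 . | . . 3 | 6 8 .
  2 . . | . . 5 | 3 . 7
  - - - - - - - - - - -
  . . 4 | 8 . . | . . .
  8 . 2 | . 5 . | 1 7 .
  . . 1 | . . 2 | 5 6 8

Step 1. [r8c4∈{3,4,6,9}] in col 4, 6 fits only at r8c4. So r8c4=6.
Step 2. [r8c2∈{3}] r8c2 is down to just 3, so r8c2=3.
Step 3. [r8c6∈{9}] r8c6 has the single candidate 9 ⇒ r8c6=9.
Step 4. [r6c2∈{6,8}] across col 2, 8 lands solely at r6c2. So r6c2=8.
Step 5. [r3c7∈{8}] only 8 remains possible at r3c7. So r3c7=8.
Step 6. [r9c2∈{7}] r9c2's peers cover all but 7, so r9c2=7.
Step 7. [r1c1∈{3}] r1c1 has the single candidate 3 ⇒ r1c1=3.
Step 8. [r1c5∈{8}] r1c5's peers cover all but 8. So r1c5=8.
Step 9. [r5c4∈{2,7,9}] 7 has one home in col 4: r5c4. So r5c4=7.
Step 10. [r3c4∈{1,2,9}] 2 has one home in col 4: r3c4. So r3c4=2.
Step 11. [r6c4∈{1,4,9}] r6c4 is the only open cell in col 4 admitting 9, so r6c4=9.
Step 12. [r6c5∈{1,4}] r6c5 is the only open cell in row 6 admitting 4, so r6c5=4.
Step 13. [r9c5∈{3}] only 3 remains possible at r9c5, so r9c5=3.
Step 14. [r2c5∈{1}] r2c5 is down to just 1 ⇒ r2c5=1.
Step 15. [r3c3∈{5}] r3c3 has the single candidate 5, so r3c3=5.
Step 16. [r7c8∈{9}] r7c8 is down to just 9, so r7c8=9.
Step 17. [r2c3∈{7,8}] r2c3 is the only open cell in row 2 admitting 8, so r2c3=8.
Step 18. [r4c6∈{1,8}] r4c6 is the only open cell in row 4 admitting 8, so r4c6=8.
Step 19. [r8c9∈{4}] nothing but 4 survives at r8c9, so r8c9=4.
Step 20. [r4c4∈{1}] nothing but 1 survives at r4c4, so r4c4=1.
Step 21. [r2c4∈{3}] r2c4 has the single candidate 3. So r2c4=3.
Step 22. [r3c5∈{9}] r3c5's peers cover all but 9, so r3c5=9.
Step 23. [r3c1∈{1}] r3c1 has the single candidate 1 ⇒ r3c1=1.
Step 24. [r7c1∈{5}] r7c1 is down to just 5, so r7c1=5.
Step 25. [r7c5∈{7}] r7c5 has the single candidate 7. So r7c5=7.
Step 26. [r7c6∈{1}] r7c6 has the single candidate 1 ⇒ r7c6=1.
Step 27. [r7c2∈{6}] r7c2 is down to just 6, so r7c2=6.
Step 28. [r6c8∈{1}] only 1 remains possible at r6c8, so r6c8=1.
Step 29. [r2c8∈{5}] nothing but 5 survives at r2c8. So r2c8=5.
Step 30. [r4c3∈{3}] only 3 remains possible at r4c3, so r4c3=3.
Step 31. [r9c1∈{9}] r9c1's peers cover all but 9, so r9c1=9.
Step 32. [r1c6∈{6}] r1c6's peers cover all but 6. So r1c6=6.
Step 33. [r9c4∈{4}] r9c4 has the single candidate 4 ⇒ r9c4=4.
Step 34. [r5c3∈{9}] only 9 remains possible at r5c3 ⇒ r5c3=9.
Step 35. [r5c5∈{2}] r5c5 is down to just 2, so r5c5=2.
Step 36. [r4c7∈{4}] r4c7 is down to just 4 ⇒ r4c7=4.
Step 37. [r7c9∈{3}] nothing but 3 survives at r7c9, so r7c9=3.
Step 38. [r5c9∈{5}] r5c9's peers cover all but 5 ⇒ r5c9=5.
Step 39. [r6c3∈{6}] only 6 remains possible at r6c3, so r6c3=6.
Step 40. [r2c7∈{7}] r2c7 is down to just 7 ⇒ r2c7=7.
Step 41. [r7c7∈{2}] r7c7 is down to just 2. So r7c7=2.
Step 42. [r1c3∈{7}] nothing but 7 survives at r1c3, so r1c3=7.

Answer: 3 2 7 5 8 6 9 4 1 / 6 9 8 3 1 4 7 5 2 / 1 4 5 2 9 7 8 3 6 / 7 5 3 1 6 8 4 2 9 / 4 1 9 7 2 3 6 8 5 / 2 8 6 9 4 5 3 1 7 / 5 6 4 8 7 1 2 9 3 / 8 3 2 6 5 9 1 7 4 / 9 7 1 4 3 2 5 6 8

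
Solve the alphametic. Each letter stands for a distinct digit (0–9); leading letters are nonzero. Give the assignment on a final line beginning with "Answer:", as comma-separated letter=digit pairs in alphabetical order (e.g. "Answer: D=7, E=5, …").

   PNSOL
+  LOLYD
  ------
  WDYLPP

Step 1. [col 1: L + D ≡ P (mod 10)] P=8 is one option consistent with column 1 (L + D ≡ P (mod 10), carry-in 0) — take it, so P=8.
Step 2. [col 1: L + D ≡ P (mod 10)] no forcing yet in column 1 (carry-in 0); D=3 is free and consistent — try it, so D=3.
Step 3. [W] W is the leading digit of a 6-digit sum of two 5-digit numbers; the final carry is exactly 1, so W=1.
Step 4. [col 1: L + D ≡ P (mod 10)] column 1 reads L+D+carry(0)=P with D=3, P=8; with digits 1,3,8 already taken and all letters distinct, the only value for L is 5. So L=5.
Step 5. [col 2: O + Y ≡ P (mod 10)] O=2 is one option consistent with column 2 (O + Y ≡ P (mod 10), carry-in 0) — take it. So O=2.
Step 6. [col 2: O + Y ≡ P (mod 10)] column 2: given O=2, P=8, carry-in 0, and digits 1,2,3,5,8 already taken and all letters distinct, O+Y≡P (mod 10) forces Y=6, so Y=6.
Step 7. [col 3: S + L ≡ L (mod 10)] column 3: given L=5, carry-in 0, and digits 1,2,3,5,6,8 already taken and all letters distinct, S+L≡L (mod 10) forces S=0 ⇒ S=0.
Step 8. [col 4: N + O ≡ Y (mod 10)] column 4 reads N+O+carry(0)=Y with O=2, Y=6; with digits 0,1,2,3,5,6,8 already taken and all letters distinct, the only value for N is 4. So N=4.

Answer: D=3, L=5, N=4, O=2, P=8, S=0, W=1, Y=6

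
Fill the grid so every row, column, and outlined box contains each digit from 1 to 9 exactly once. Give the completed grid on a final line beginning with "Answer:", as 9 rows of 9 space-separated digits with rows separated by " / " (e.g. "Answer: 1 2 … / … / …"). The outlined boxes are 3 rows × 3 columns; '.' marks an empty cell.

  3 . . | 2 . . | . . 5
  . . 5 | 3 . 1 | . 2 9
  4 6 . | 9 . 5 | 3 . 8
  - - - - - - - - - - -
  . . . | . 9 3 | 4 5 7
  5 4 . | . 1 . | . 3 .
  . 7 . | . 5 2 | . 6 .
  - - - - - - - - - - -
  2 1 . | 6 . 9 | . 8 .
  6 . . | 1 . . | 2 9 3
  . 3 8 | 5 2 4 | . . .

Step 1. [r3c5∈{7}] r3c5 is down to just 7, so r3c5=7.
Step 2. [r4c4∈{8}] r4c4 has the single candidate 8. So r4c4=8.
Step 3. [r3c8∈{1}] nothing but 1 survives at r3c8, so r3c8=1.
Step 4. [r1c3∈{1,7,9}] in row 1, 1 fits only at r1c3, so r1c3=1.
Step 5. [r6c1∈{1,8,9}] box 4 places 8 nowhere but r6c1. So r6c1=8.
Step 6. [r9c8∈{7}] nothing but 7 survives at r9c8, so r9c8=7.
Step 7. [r8c5∈{8}] r8c5 has the single candidate 8, so r8c5=8.
Step 8. [r5c6∈{6,7}] 6 has one home in box 5: r5c6 ⇒ r5c6=6.
Step 9. [r2c5∈{4,6}] in row 2, 4 fits only at r2c5 ⇒ r2c5=4.
Step 10. [r2c7∈{6,7}] row 2 places 6 nowhere but r2c7, so r2c7=6.
Step 11. [r3c3∈{2}] r3c3 is down to just 2. So r3c3=2.
Step 12. [r8c3∈{4,7}] row 8 places 4 nowhere but r8c3, so r8c3=4.
Step 13. [r6c9∈{1}] only 1 remains possible at r6c9, so r6c9=1.
Step 14. [r6c7∈{9}] r6c7 is down to just 9 ⇒ r6c7=9.
Step 15. [r1c2∈{8,9}] across row 1, 9 lands solely at r1c2 ⇒ r1c2=9.
Step 16. [r8c2∈{5}] r8c2 is down to just 5, so r8c2=5.
Step 17. [r1c8∈{4}] nothing but 4 survives at r1c8 ⇒ r1c8=4.
Step 18. [r1c7∈{7}] r1c7 has the single candidate 7, so r1c7=7.
Step 19. [r4c3∈{6}] r4c3 is down to just 6 ⇒ r4c3=6.
Step 20. [r7c3∈{7}] only 7 remains possible at r7c3 ⇒ r7c3=7.
Step 21. [r2c1∈{7}] r2c1 has the single candidate 7, so r2c1=7.
Step 22. [r7c7∈{5}] r7c7's peers cover all but 5. So r7c7=5.
Step 23. [r9c7∈{1}] only 1 remains possible at r9c7 ⇒ r9c7=1.
Step 24. [r5c3∈{9}] r5c3's peers cover all but 9. So r5c3=9.
Step 25. [r1c6∈{8}] r1c6's peers cover all but 8. So r1c6=8.
Step 26. [r5c9∈{2}] r5c9 has the single candidate 2 ⇒ r5c9=2.
Step 27. [r5c4∈{7}] r5c4's peers cover all but 7 ⇒ r5c4=7.
Step 28. [r6c4∈{4}] r6c4's peers cover all but 4, so r6c4=4.
Step 29. [r8c6∈{7}] nothing but 7 survives at r8c6, so r8c6=7.
Step 30. [r5c7∈{8}] r5c7 is down to just 8. So r5c7=8.
Step 31. [r4c2∈{2}] only 2 remains possible at r4c2, so r4c2=2.
Step 32. [r7c5∈{3}] r7c5 is down to just 3. So r7c5=3.
Step 33. [r6c3∈{3}] nothing but 3 survives at r6c3, so r6c3=3.
Step 34. [r1c5∈{6}] only 6 remains possible at r1c5 ⇒ r1c5=6.
Step 35. [r9c9∈{6}] only 6 remains possible at r9c9. So r9c9=6.
Step 36. [r4c1∈{1}] nothing but 1 survives at r4c1, so r4c1=1.
Step 37. [r9c1∈{9}] nothing but 9 survives at r9c1 ⇒ r9c1=9.
Step 38. [r7c9∈{4}] r7c9 is down to just 4 ⇒ r7c9=4.
Step 39. [r2c2∈{8}] r2c2 has the single candidate 8 ⇒ r2c2=8.

Answer: 3 9 1 2 6 8 7 4 5 / 7 8 5 3 4 1 6 2 9 / 4 6 2 9 7 5 3 1 8 / 1 2 6 8 9 3 4 5 7 / 5 4 9 7 1 6 8 3 2 / 8 7 3 4 5 2 9 6 1 / 2 1 7 6 3 9 5 8 4 / 6 5 4 1 8 7 2 9 3 / 9 3 8 5 2 4 1 7 6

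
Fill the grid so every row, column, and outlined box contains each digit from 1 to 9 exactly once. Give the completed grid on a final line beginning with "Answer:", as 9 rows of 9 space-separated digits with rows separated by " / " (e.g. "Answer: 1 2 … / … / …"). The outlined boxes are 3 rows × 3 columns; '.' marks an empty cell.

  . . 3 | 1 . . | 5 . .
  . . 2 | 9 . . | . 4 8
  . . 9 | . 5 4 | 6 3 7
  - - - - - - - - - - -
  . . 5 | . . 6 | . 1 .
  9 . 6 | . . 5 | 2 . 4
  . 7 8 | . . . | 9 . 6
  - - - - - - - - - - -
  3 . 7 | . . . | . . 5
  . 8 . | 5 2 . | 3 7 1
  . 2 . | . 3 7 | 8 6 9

Step 1. [r9c4∈{4}] r9c4 has the single candidate 4. So r9c4=4.
Step 2. [r3c2∈{1}] r3c2's peers cover all but 1 ⇒ r3c2=1.
Step 3. [r5c5∈{1,7,8}] 1 has one home in row 5: r5c5, so r5c5=1.
Step 4. [r4c5∈{4,7,8,9}] r4c5 is the only open cell in row 4 admitting 9. So r4c5=9.
Step 5. [r4c4∈{2,3,7,8}] in row 4, 8 fits only at r4c4, so r4c4=8.
Step 6. [r8c1∈{4,6}] across row 8, 6 lands solely at r8c1, so r8c1=6.
Step 7. [r6c1∈{1,2,4}] 1 has one home in row 6: r6c1 ⇒ r6c1=1.
Step 8. [r5c2∈{3}] r5c2's peers cover all but 3 ⇒ r5c2=3.
Step 9. [r4c2∈{4}] r4c2 is down to just 4, so r4c2=4.
Step 10. [r3c4∈{2}] r3c4 is down to just 2 ⇒ r3c4=2.
Step 11. [r1c6∈{8}] r1c6 has the single candidate 8. So r1c6=8.
Step 12. [r2c2∈{5,6}] r2c2 is the only open cell in col 2 admitting 5 ⇒ r2c2=5.
Step 13. [r2c5∈{6,7}] in row 2, 6 fits only at r2c5 ⇒ r2c5=6.
Step 14. [r7c8∈{2}] only 2 remains possible at r7c8 ⇒ r7c8=2.
Step 15. [r7c2∈{9}] r7c2's peers cover all but 9. So r7c2=9.
Step 16. [r1c1∈{4,7}] r1c1 is the only open cell in row 1 admitting 4. So r1c1=4.
Step 17. [r6c4∈{3}] nothing but 3 survives at r6c4 ⇒ r6c4=3.
Step 18. [r3c1∈{8}] only 8 remains possible at r3c1. So r3c1=8.
Step 19. [r6c6∈{2}] r6c6's peers cover all but 2. So r6c6=2.
Step 20. [r7c7∈{4}] only 4 remains possible at r7c7, so r7c7=4.
Step 21. [r7c4∈{6}] r7c4's peers cover all but 6, so r7c4=6.
Step 22. [r9c3∈{1}] r9c3's peers cover all but 1. So r9c3=1.
Step 23. [r2c7∈{1}] nothing but 1 survives at r2c7, so r2c7=1.
Step 24. [r1c5∈{7}] r1c5 has the single candidate 7 ⇒ r1c5=7.
Step 25. [r2c6∈{3}] r2c6 is down to just 3, so r2c6=3.
Step 26. [r4c9∈{3}] r4c9 is down to just 3, so r4c9=3.
Step 27. [r5c8∈{8}] r5c8's peers cover all but 8. So r5c8=8.
Step 28. [r4c1∈{2}] nothing but 2 survives at r4c1, so r4c1=2.
Step 29. [r4c7∈{7}] only 7 remains possible at r4c7 ⇒ r4c7=7.
Step 30. [r6c5∈{4}] r6c5 has the single candidate 4, so r6c5=4.
Step 31. [r6c8∈{5}] only 5 remains possible at r6c8. So r6c8=5.
Step 32. [r9c1∈{5}] r9c1 is down to just 5 ⇒ r9c1=5.
Step 33. [r1c8∈{9}] r1c8 is down to just 9, so r1c8=9.
Step 34. [r7c6∈{1}] r7c6 has the single candidate 1. So r7c6=1.
Step 35. [r2c1∈{7}] r2c1 has the single candidate 7 ⇒ r2c1=7.
Step 36. [r8c3∈{4}] r8c3 has the single candidate 4, so r8c3=4.
Step 37. [r7c5∈{8}] only 8 remains possible at r7c5. So r7c5=8.
Step 38. [r5c4∈{7}] only 7 remains possible at r5c4, so r5c4=7.
Step 39. [r1c9∈{2}] nothing but 2 survives at r1c9, so r1c9=2.
Step 40. [r1c2∈{6}] nothing but 6 survives at r1c2, so r1c2=6.
Step 41. [r8c6∈{9}] only 9 remains possible at r8c6. So r8c6=9.

Answer: 4 6 3 1 7 8 5 9 2 / 7 5 2 9 6 3 1 4 8 / 8 1 9 2 5 4 6 3 7 / 2 4 5 8 9 6 7 1 3 / 9 3 6 7 1 5 2 8 4 / 1 7 8 3 4 2 9 5 6 / 3 9 7 6 8 1 4 2 5 / 6 8 4 5 2 9 3 7 1 / 5 2 1 4 3 7 8 6 9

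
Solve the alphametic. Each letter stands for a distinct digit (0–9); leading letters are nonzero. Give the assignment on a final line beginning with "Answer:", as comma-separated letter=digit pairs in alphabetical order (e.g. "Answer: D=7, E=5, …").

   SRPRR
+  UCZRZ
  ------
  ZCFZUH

Step 1. [col 1: R + Z ≡ H (mod 10)] several values work for H in column 1 (R + Z ≡ H (mod 10), carry-in 0); try H=4 ⇒ H=4.
Step 2. [col 1: R + Z ≡ H (mod 10)] Z=1 is one option consistent with column 1 (R + Z ≡ H (mod 10), carry-in 0) — take it ⇒ Z=1.
Step 3. [col 1: R + Z ≡ H (mod 10)] from column 1 (Z=1, H=4, carry-in 0, digits 1,4 already taken and all letters distinct): R must equal 3. So R=3.
Step 4. [col 2: R + R ≡ U (mod 10)] column 2 reads R+R+carry(0)=U with R=3; with digits 1,3,4 already taken and all letters distinct, the only value for U is 6. So U=6.
Step 5. [col 3: P + Z ≡ Z (mod 10)] column 3: given Z=1, carry-in 0, and digits 1,3,4,6 already taken and all letters distinct, P+Z≡Z (mod 10) forces P=0, so P=0.
Step 6. [col 4: R + C ≡ F (mod 10)] column 4 (R + C ≡ F (mod 10), carry-in 0) doesn't pin F yet; pick F=8 and continue. So F=8.
Step 7. [col 4: R + C ≡ F (mod 10)] column 4: given R=3, F=8, carry-in 0, and digits 0,1,3,4,6,8 already taken and all letters distinct, R+C≡F (mod 10) forces C=5 ⇒ C=5.
Step 8. [col 5: S + U ≡ C (mod 10)] column 5 reads S+U+carry(0)=C with U=6, C=5; with digits 0,1,3,4,5,6,8 already taken and all letters distinct, the only value for S is 9, so S=9.

Answer: C=5, F=8, H=4, P=0, R=3, S=9, U=6, Z=1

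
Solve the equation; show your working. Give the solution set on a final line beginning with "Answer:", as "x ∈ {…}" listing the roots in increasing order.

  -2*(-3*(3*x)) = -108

Step 1. [-2*(-3*(3*x)) = -108] LHS = -2·(…); ÷-2 both sides. So div: -3*(3*x) = 54.
Step 2. [-3*(3*x) = 54] divide by the outer -3, so div: 3*x = -18.
Step 3. [3*x = -18] 3·(inner) — divide through by 3 ⇒ div: x = -6.

Answer: x ∈ {-6}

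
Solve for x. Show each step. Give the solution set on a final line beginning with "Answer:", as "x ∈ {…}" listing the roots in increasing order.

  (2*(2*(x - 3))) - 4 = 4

Step 1. [(2*(2*(x - 3))) - 4 = 4] the outer -4 inverts by adding 4. So sub: 2*(2*(x - 3)) = 8.
Step 2. [2*(2*(x - 3)) = 8] leading coefficient 2: divide by 2, so div: 2*(x - 3) = 4.
Step 3. [2*(x - 3) = 4] 2 out front; divide by 2, so div: x - 3 = 2.
Step 4. [x - 3 = 2] add 3: x sits inside (… - 3). So sub: x = 5.

Answer: x ∈ {5}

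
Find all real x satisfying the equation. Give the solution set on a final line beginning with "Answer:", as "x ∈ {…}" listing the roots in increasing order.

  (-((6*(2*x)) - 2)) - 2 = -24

Step 1. [(-((6*(2*x)) - 2)) - 2 = -24] -2 is outermost — add 2 both sides. So sub: -((6*(2*x)) - 2) = -22.
Step 2. [-((6*(2*x)) - 2) = -22] leading − — multiply by −1, so neg: (6*(2*x)) - 2 = 22.
Step 3. [(6*(2*x)) - 2 = 22] 2 comes off first (add 2) ⇒ sub: 6*(2*x) = 24.
Step 4. [6*(2*x) = 24] 6·(inner) — divide through by 6. So div: 2*x = 4.
Step 5. [2*x = 4] 2·(inner) — divide through by 2. So div: x = 2.

Answer: x ∈ {2}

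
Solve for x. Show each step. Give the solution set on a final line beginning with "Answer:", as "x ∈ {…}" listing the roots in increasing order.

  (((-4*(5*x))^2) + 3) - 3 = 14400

Step 1. [(((-4*(5*x))^2) + 3) - 3 = 14400] add 3: x sits inside (… - 3), so sub: ((-4*(5*x))^2) + 3 = 14403.
Step 2. [((-4*(5*x))^2) + 3 = 14403] +3 is outermost — subtract 3 both sides, so sub: (-4*(5*x))^2 = 14400.
Step 3. [(-4*(5*x))^2 = 14400] LHS squared, RHS 14400 ≥ 0: apply √ (±), so sqrt: -4*(5*x) = 120 or -120.
Step 4. [-4*(5*x) = 120 or -120] LHS = -4·(…); ÷-4 both sides ⇒ div: 5*x = -30 or 30.
Step 5. [5*x = -30 or 30] 5·(inner) — divide through by 5. So div: x = -6 or 6.

Answer: x ∈ {-6, 6}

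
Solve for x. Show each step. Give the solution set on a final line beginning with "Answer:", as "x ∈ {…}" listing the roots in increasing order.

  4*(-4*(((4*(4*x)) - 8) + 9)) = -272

Step 1. [4*(-4*(((4*(4*x)) - 8) + 9)) = -272] leading coefficient 4: divide by 4, so div: -4*(((4*(4*x)) - 8) + 9) = -68.
Step 2. [-4*(((4*(4*x)) - 8) + 9) = -68] -4·(inner) — divide through by -4, so div: ((4*(4*x)) - 8) + 9 = 17.
Step 3. [((4*(4*x)) - 8) + 9 = 17] the outer +9 inverts by subtracting 9 ⇒ sub: (4*(4*x)) - 8 = 8.
Step 4. [(4*(4*x)) - 8 = 8] 4 divides every term; factor it out ⇒ factor: (4*x) - 2 = 2.
Step 5. [(4*x) - 2 = 2] peel the -2: add 2 from each side ⇒ sub: 4*x = 4.
Step 6. [4*x = 4] divide by the outer 4, so div: x = 1.

Answer: x ∈ {1}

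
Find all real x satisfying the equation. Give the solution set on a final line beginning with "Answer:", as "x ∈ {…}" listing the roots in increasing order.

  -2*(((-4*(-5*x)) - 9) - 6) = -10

Step 1. [-2*(((-4*(-5*x)) - 9) - 6) = -10] -2·(inner) — divide through by -2, so div: ((-4*(-5*x)) - 9) - 6 = 5.
Step 2. [((-4*(-5*x)) - 9) - 6 = 5] peel the -6: add 6 from each side. So sub: (-4*(-5*x)) - 9 = 11.
Step 3. [(-4*(-5*x)) - 9 = 11] peel the -9: add 9 from each side. So sub: -4*(-5*x) = 20.
Step 4. [-4*(-5*x) = 20] divide by the outer -4, so div: -5*x = -5.
Step 5. [-5*x = -5] -5·(inner) — divide through by -5. So div: x = 1.

Answer: x ∈ {1}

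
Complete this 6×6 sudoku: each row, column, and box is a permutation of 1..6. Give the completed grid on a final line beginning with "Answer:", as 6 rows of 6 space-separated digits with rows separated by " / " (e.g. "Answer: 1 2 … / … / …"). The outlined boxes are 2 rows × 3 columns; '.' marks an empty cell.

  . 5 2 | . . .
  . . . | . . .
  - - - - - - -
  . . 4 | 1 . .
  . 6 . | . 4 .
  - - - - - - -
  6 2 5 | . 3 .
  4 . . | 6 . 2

Step 1. [r3c2∈{3}] only 3 remains possible at r3c2. So r3c2=3.
Step 2. [r5c6∈{1,4}] across row 5, 1 lands solely at r5c6, so r5c6=1.
Step 3. [r2c3∈{1,3,6}] col 3 places 6 nowhere but r2c3. So r2c3=6.
Step 4. [r2c2∈{1,4}] across col 2, 4 lands solely at r2c2. So r2c2=4.
Step 5. [r1c6∈{3,4,6}] 4 has one home in col 6: r1c6, so r1c6=4.
Step 6. [r1c4∈{3}] r1c4's peers cover all but 3, so r1c4=3.
Step 7. [r2c6∈{5}] r2c6 is down to just 5. So r2c6=5.
Step 8. [r1c1∈{1}] only 1 remains possible at r1c1, so r1c1=1.
Step 9. [r4c4∈{2,5}] col 4 places 5 nowhere but r4c4, so r4c4=5.
Step 10. [r3c5∈{2,6}] 2 has one home in box 4: r3c5 ⇒ r3c5=2.
Step 11. [r4c3∈{1}] r4c3 is down to just 1. So r4c3=1.
Step 12. [r2c4∈{2}] r2c4's peers cover all but 2 ⇒ r2c4=2.
Step 13. [r4c1∈{2}] only 2 remains possible at r4c1 ⇒ r4c1=2.
Step 14. [r1c5∈{6}] r1c5's peers cover all but 6. So r1c5=6.
Step 15. [r6c5∈{5}] r6c5's peers cover all but 5, so r6c5=5.
Step 16. [r4c6∈{3}] r4c6 has the single candidate 3. So r4c6=3.
Step 17. [r2c5∈{1}] only 1 remains possible at r2c5 ⇒ r2c5=1.
Step 18. [r2c1∈{3}] r2c1's peers cover all but 3, so r2c1=3.
Step 19. [r3c1∈{5}] only 5 remains possible at r3c1. So r3c1=5.
Step 20. [r3c6∈{6}] r3c6's peers cover all but 6 ⇒ r3c6=6.
Step 21. [r6c3∈{3}] r6c3 has the single candidate 3 ⇒ r6c3=3.
Step 22. [r5c4∈{4}] r5c4 has the single candidate 4, so r5c4=4.
Step 23. [r6c2∈{1}] r6c2's peers cover all but 1 ⇒ r6c2=1.

Answer: 1 5 2 3 6 4 / 3 4 6 2 1 5 / 5 3 4 1 2 6 / 2 6 1 5 4 3 / 6 2 5 4 3 1 / 4 1 3 6 5 2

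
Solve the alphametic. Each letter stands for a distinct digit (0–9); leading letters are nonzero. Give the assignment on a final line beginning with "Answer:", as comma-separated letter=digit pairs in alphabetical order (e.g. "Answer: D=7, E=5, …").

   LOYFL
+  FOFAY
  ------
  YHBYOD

Step 1. [col 1: L + Y ≡ D (mod 10)] Y=1 is one option consistent with column 1 (L + Y ≡ D (mod 10), carry-in 0) — take it. So Y=1.
Step 2. [col 1: L + Y ≡ D (mod 10)] column 1 (L + Y ≡ D (mod 10), carry-in 0) doesn't pin L yet; pick L=7 and continue, so L=7.
Step 3. [col 1: L + Y ≡ D (mod 10)] column 1 reads L+Y+carry(0)=D with L=7, Y=1; with digits 1,7 already taken and all letters distinct, the only value for D is 8. So D=8.
Step 4. [col 2: F + A ≡ O (mod 10)] A=3 is one option consistent with column 2 (F + A ≡ O (mod 10), carry-in 0) — take it. So A=3.
Step 5. [col 2: F + A ≡ O (mod 10)] column 2 (F + A ≡ O (mod 10), carry-in 0) doesn't pin F yet; pick F=9 and continue, so F=9.
Step 6. [col 2: F + A ≡ O (mod 10)] in column 2 we have F+A≡O with carry-in 0; given F=9, A=3 and digits 1,3,7,8,9 already taken and all letters distinct, that pins O to 2 ⇒ O=2.
Step 7. [col 4: O + O ≡ B (mod 10)] column 4 reads O+O+carry(1)=B with O=2; with digits 1,2,3,7,8,9 already taken and all letters distinct, the only value for B is 5. So B=5.
Step 8. [col 5: L + F ≡ H (mod 10)] from column 5 (L=7, F=9, carry-in 0, digits 1,2,3,5,7,8,9 already taken and all letters distinct): H must equal 6 ⇒ H=6.

Answer: A=3, B=5, D=8, F=9, H=6, L=7, O=2, Y=1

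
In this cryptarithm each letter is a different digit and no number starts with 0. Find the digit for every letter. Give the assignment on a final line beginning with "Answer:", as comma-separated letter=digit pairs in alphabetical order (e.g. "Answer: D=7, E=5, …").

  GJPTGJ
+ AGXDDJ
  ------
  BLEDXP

Step 1. [col 1: J + J ≡ P (mod 10)] no forcing yet in column 1 (carry-in 0); J=6 is free and consistent — try it, so J=6.
Step 2. [col 1: J + J ≡ P (mod 10)] column 1: given J=6, carry-in 0, and digits 6 already taken and all letters distinct, J+J≡P (mod 10) forces P=2. So P=2.
Step 3. [col 2: G + D ≡ X (mod 10)] X=0 is one option consistent with column 2 (G + D ≡ X (mod 10), carry-in 1) — take it, so X=0.
Step 4. [col 2: G + D ≡ X (mod 10)] D=8 is one option consistent with column 2 (G + D ≡ X (mod 10), carry-in 1) — take it. So D=8.
Step 5. [col 2: G + D ≡ X (mod 10)] from column 2 (D=8, X=0, carry-in 1, digits 0,2,6,8 already taken and all letters distinct): G must equal 1. So G=1.
Step 6. [col 3: T + D ≡ D (mod 10)] column 3: given D=8, carry-in 1, and digits 0,1,2,6,8 already taken and all letters distinct, T+D≡D (mod 10) forces T=9. So T=9.
Step 7. [col 4: P + X ≡ E (mod 10)] column 4: given P=2, X=0, carry-in 1, and digits 0,1,2,6,8,9 already taken and all letters distinct, P+X≡E (mod 10) forces E=3, so E=3.
Step 8. [col 5: J + G ≡ L (mod 10)] column 5: given J=6, G=1, carry-in 0, and digits 0,1,2,3,6,8,9 already taken and all letters distinct, J+G≡L (mod 10) forces L=7, so L=7.
Step 9. [col 6: G + A ≡ B (mod 10)] in column 6 we have G+A≡B with carry-in 0; given G=1 and digits 0,1,2,3,6,7,8,9 already taken and all letters distinct, that pins B to 5 ⇒ B=5.
Step 10. [col 6: G + A ≡ B (mod 10)] from column 6 (G=1, B=5, carry-in 0, digits 0,1,2,3,5,6,7,8,9 already taken and all letters distinct): A must equal 4. So A=4.

Answer: A=4, B=5, D=8, E=3, G=1, J=6, L=7, P=2, T=9, X=0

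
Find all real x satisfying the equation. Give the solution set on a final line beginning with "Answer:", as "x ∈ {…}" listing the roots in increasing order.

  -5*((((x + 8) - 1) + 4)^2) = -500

Step 1. [-5*((((x + 8) - 1) + 4)^2) = -500] leading coefficient -5: divide by -5, so div: (((x + 8) - 1) + 4)^2 = 100.
Step 2. [(((x + 8) - 1) + 4)^2 = 100] √ both sides: 100 ≥ 0 gives two branches ⇒ sqrt: ((x + 8) - 1) + 4 = 10 or -10.
Step 3. [((x + 8) - 1) + 4 = 10 or -10] subtract 4: x sits inside (… + 4), so sub: (x + 8) - 1 = 6 or -14.
Step 4. [(x + 8) - 1 = 6 or -14] peel the -1: add 1 from each side, so sub: x + 8 = 7 or -13.
Step 5. [x + 8 = 7 or -13] peel the +8: subtract 8 from each side. So sub: x = -1 or -21.

Answer: x ∈ {-21, -1}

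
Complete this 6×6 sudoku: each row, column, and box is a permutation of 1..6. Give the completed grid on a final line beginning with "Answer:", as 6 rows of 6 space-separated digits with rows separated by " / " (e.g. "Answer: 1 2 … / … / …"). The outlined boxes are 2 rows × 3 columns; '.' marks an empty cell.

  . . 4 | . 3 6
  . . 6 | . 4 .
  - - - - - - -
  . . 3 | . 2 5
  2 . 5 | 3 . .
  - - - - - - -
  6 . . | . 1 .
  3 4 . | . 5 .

Step 1. [r6c6∈{2}] r6c6 has the single candidate 2. So r6c6=2.
Step 2. [r2c6∈{1}] only 1 remains possible at r2c6, so r2c6=1.
Step 3. [r2c1∈{5}] r2c1 has the single candidate 5 ⇒ r2c1=5.
Step 4. [r3c4∈{1,4,6}] r3c4 is the only open cell in col 4 admitting 1, so r3c4=1.
Step 5. [r2c4∈{2}] nothing but 2 survives at r2c4, so r2c4=2.
Step 6. [r4c2∈{1,6}] in row 4, 1 fits only at r4c2, so r4c2=1.
Step 7. [r5c3∈{2}] r5c3 is down to just 2, so r5c3=2.
Step 8. [r5c4∈{4}] r5c4's peers cover all but 4, so r5c4=4.
Step 9. [r2c2∈{3}] only 3 remains possible at r2c2 ⇒ r2c2=3.
Step 10. [r1c4∈{5}] r1c4 has the single candidate 5. So r1c4=5.
Step 11. [r6c4∈{6}] r6c4 has the single candidate 6, so r6c4=6.
Step 12. [r3c2∈{6}] r3c2 is down to just 6 ⇒ r3c2=6.
Step 13. [r6c3∈{1}] r6c3's peers cover all but 1. So r6c3=1.
Step 14. [r1c1∈{1}] only 1 remains possible at r1c1. So r1c1=1.
Step 15. [r5c2∈{5}] only 5 remains possible at r5c2, so r5c2=5.
Step 16. [r4c6∈{4}] r4c6's peers cover all but 4 ⇒ r4c6=4.
Step 17. [r5c6∈{3}] r5c6 is down to just 3. So r5c6=3.
Step 18. [r1c2∈{2}] nothing but 2 survives at r1c2 ⇒ r1c2=2.
Step 19. [r3c1∈{4}] r3c1 has the single candidate 4, so r3c1=4.
Step 20. [r4c5∈{6}] r4c5 is down to just 6. So r4c5=6.

Answer: 1 2 4 5 3 6 / 5 3 6 2 4 1 / 4 6 3 1 2 5 / 2 1 5 3 6 4 / 6 5 2 4 1 3 / 3 4 1 6 5 2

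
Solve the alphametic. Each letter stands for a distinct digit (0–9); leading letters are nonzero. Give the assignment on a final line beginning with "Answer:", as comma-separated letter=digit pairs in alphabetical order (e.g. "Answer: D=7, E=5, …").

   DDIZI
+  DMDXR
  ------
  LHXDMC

Step 1. [L] adding two 5-digit numbers gives at most 5+1 digits, and here it does — L is that final carry and must be 1 ⇒ L=1.
Step 2. [col 1: I + R ≡ C (mod 10)] no forcing yet in column 1 (carry-in 0); I=9 is free and consistent — try it ⇒ I=9.
Step 3. [col 1: I + R ≡ C (mod 10)] several values work for C in column 1 (I + R ≡ C (mod 10), carry-in 0); try C=6. So C=6.
Step 4. [col 1: I + R ≡ C (mod 10)] from column 1 (I=9, C=6, carry-in 0, digits 1,6,9 already taken and all letters distinct): R must equal 7, so R=7.
Step 5. [col 2: Z + X ≡ M (mod 10)] X=8 is one option consistent with column 2 (Z + X ≡ M (mod 10), carry-in 1) — take it ⇒ X=8.
Step 6. [col 2: Z + X ≡ M (mod 10)] Z=3 is one option consistent with column 2 (Z + X ≡ M (mod 10), carry-in 1) — take it, so Z=3.
Step 7. [col 2: Z + X ≡ M (mod 10)] in column 2 we have Z+X≡M with carry-in 1; given Z=3, X=8 and digits 1,3,6,7,8,9 already taken and all letters distinct, that pins M to 2 ⇒ M=2.
Step 8. [col 3: I + D ≡ D (mod 10)] column 3 (I + D ≡ D (mod 10), carry-in 1) doesn't pin D yet; pick D=5 and continue ⇒ D=5.
Step 9. [col 5: D + D ≡ H (mod 10)] column 5 reads D+D+carry(0)=H with D=5; with digits 1,2,3,5,6,7,8,9 already taken and all letters distinct, the only value for H is 0, so H=0.

Answer: C=6, D=5, H=0, I=9, L=1, M=2, R=7, X=8, Z=3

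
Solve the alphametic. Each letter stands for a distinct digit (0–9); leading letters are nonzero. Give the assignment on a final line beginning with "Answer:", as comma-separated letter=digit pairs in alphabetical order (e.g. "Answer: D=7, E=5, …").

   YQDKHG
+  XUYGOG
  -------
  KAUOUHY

Step 1. [col 1: G + G ≡ Y (mod 10)] column 1 (G + G ≡ Y (mod 10), carry-in 0) doesn't pin Y yet; pick Y=8 and continue, so Y=8.
Step 2. [col 1: G + G ≡ Y (mod 10)] column 1 (G + G ≡ Y (mod 10), carry-in 0) doesn't pin G yet; pick G=4 and continue ⇒ G=4.
Step 3. [K] the sum has 7 digits but both addends have 6; that extra leading digit K is the final carry, namely 1 ⇒ K=1.
Step 4. [col 2: H + O ≡ H (mod 10)] column 2 reads H+O+carry(0)=H with nothing yet; with digits 1,4,8 already taken and all letters distinct, the only value for O is 0, so O=0.
Step 5. [col 2: H + O ≡ H (mod 10)] column 2 (H + O ≡ H (mod 10), carry-in 0) doesn't pin H yet; pick H=3 and continue ⇒ H=3.
Step 6. [col 3: K + G ≡ U (mod 10)] in column 3 we have K+G≡U with carry-in 0; given K=1, G=4 and digits 0,1,3,4,8 already taken and all letters distinct, that pins U to 5 ⇒ U=5.
Step 7. [col 4: D + Y ≡ O (mod 10)] from column 4 (Y=8, O=0, carry-in 0, digits 0,1,3,4,5,8 already taken and all letters distinct): D must equal 2 ⇒ D=2.
Step 8. [col 5: Q + U ≡ U (mod 10)] in column 5 we have Q+U≡U with carry-in 1; given U=5 and digits 0,1,2,3,4,5,8 already taken and all letters distinct, that pins Q to 9. So Q=9.
Step 9. [col 6: Y + X ≡ A (mod 10)] column 6: given Y=8, carry-in 1, and digits 0,1,2,3,4,5,8,9 already taken and all letters distinct, Y+X≡A (mod 10) forces A=6 ⇒ A=6.
Step 10. [col 6: Y + X ≡ A (mod 10)] from column 6 (Y=8, A=6, carry-in 1, digits 0,1,2,3,4,5,6,8,9 already taken and all letters distinct): X must equal 7. So X=7.

Answer: A=6, D=2, G=4, H=3, K=1, O=0, Q=9, U=5, X=7, Y=8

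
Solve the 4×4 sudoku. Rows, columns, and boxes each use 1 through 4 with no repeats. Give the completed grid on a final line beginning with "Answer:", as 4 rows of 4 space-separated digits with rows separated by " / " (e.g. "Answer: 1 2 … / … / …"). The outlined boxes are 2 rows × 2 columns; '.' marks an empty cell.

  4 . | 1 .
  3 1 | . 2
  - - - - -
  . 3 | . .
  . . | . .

Step 1. [r4c3∈{2,3,4}] col 3 places 3 nowhere but r4c3, so r4c3=3.
Step 2. [r4c2∈{2,4}] col 2 places 4 nowhere but r4c2. So r4c2=4.
Step 3. [r4c4∈{1}] r4c4 is down to just 1 ⇒ r4c4=1.
Step 4. [r3c3∈{2,4}] in col 3, 2 fits only at r3c3, so r3c3=2.
Step 5. [r2c3∈{4}] only 4 remains possible at r2c3. So r2c3=4.
Step 6. [r3c1∈{1}] nothing but 1 survives at r3c1, so r3c1=1.
Step 7. [r3c4∈{4}] nothing but 4 survives at r3c4, so r3c4=4.
Step 8. [r4c1∈{2}] r4c1 is down to just 2, so r4c1=2.
Step 9. [r1c2∈{2}] r1c2's peers cover all but 2, so r1c2=2.
Step 10. [r1c4∈{3}] r1c4 has the single candidate 3 ⇒ r1c4=3.

Answer: 4 2 1 3 / 3 1 4 2 / 1 3 2 4 / 2 4 3 1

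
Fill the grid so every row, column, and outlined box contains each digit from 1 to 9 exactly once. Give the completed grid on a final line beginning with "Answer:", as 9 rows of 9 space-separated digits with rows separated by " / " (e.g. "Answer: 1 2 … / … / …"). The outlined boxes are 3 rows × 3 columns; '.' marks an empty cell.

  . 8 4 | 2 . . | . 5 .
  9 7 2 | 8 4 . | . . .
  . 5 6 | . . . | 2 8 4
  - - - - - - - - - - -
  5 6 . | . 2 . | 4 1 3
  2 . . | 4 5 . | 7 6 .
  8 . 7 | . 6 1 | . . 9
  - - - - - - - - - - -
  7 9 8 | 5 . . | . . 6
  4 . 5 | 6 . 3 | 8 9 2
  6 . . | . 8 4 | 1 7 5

Step 1. [r3c4∈{1,3,7,9}] r3c4 is the only open cell in col 4 admitting 1. So r3c4=1.
Step 2. [r1c7∈{3,6,9}] across col 7, 9 lands solely at r1c7, so r1c7=9.
Step 3. [r1c9∈{1,7}] across col 9, 7 lands solely at r1c9. So r1c9=7.
Step 4. [r4c6∈{7,8,9}] in row 4, 8 fits only at r4c6 ⇒ r4c6=8.
Step 5. [r3c5∈{3,7,9}] 9 has one home in col 5: r3c5. So r3c5=9.
Step 6. [r5c3∈{1,3,9}] 1 has one home in col 3: r5c3, so r5c3=1.
Step 7. [r5c2∈{3}] r5c2 has the single candidate 3, so r5c2=3.
Step 8. [r2c8∈{3}] r2c8 has the single candidate 3. So r2c8=3.
Step 9. [r8c5∈{1,7}] 7 has one home in row 8: r8c5 ⇒ r8c5=7.
Step 10. [r9c4∈{9}] only 9 remains possible at r9c4 ⇒ r9c4=9.
Step 11. [r3c1∈{3}] nothing but 3 survives at r3c1 ⇒ r3c1=3.
Step 12. [r2c7∈{6}] only 6 remains possible at r2c7, so r2c7=6.
Step 13. [r4c3∈{9}] r4c3 is down to just 9. So r4c3=9.
Step 14. [r6c7∈{5}] r6c7 is down to just 5. So r6c7=5.
Step 15. [r7c6∈{2}] r7c6 is down to just 2, so r7c6=2.
Step 16. [r9c2∈{2}] r9c2 is down to just 2, so r9c2=2.
Step 17. [r9c3∈{3}] only 3 remains possible at r9c3 ⇒ r9c3=3.
Step 18. [r1c1∈{1}] r1c1 is down to just 1. So r1c1=1.
Step 19. [r5c9∈{8}] nothing but 8 survives at r5c9, so r5c9=8.
Step 20. [r2c9∈{1}] r2c9's peers cover all but 1 ⇒ r2c9=1.
Step 21. [r7c7∈{3}] nothing but 3 survives at r7c7 ⇒ r7c7=3.
Step 22. [r1c6∈{6}] r1c6 has the single candidate 6 ⇒ r1c6=6.
Step 23. [r2c6∈{5}] r2c6's peers cover all but 5, so r2c6=5.
Step 24. [r7c5∈{1}] r7c5 is down to just 1, so r7c5=1.
Step 25. [r6c2∈{4}] only 4 remains possible at r6c2, so r6c2=4.
Step 26. [r1c5∈{3}] only 3 remains possible at r1c5, so r1c5=3.
Step 27. [r6c8∈{2}] r6c8 has the single candidate 2, so r6c8=2.
Step 28. [r7c8∈{4}] nothing but 4 survives at r7c8, so r7c8=4.
Step 29. [r8c2∈{1}] r8c2 is down to just 1 ⇒ r8c2=1.
Step 30. [r4c4∈{7}] r4c4 is down to just 7, so r4c4=7.
Step 31. [r5c6∈{9}] nothing but 9 survives at r5c6 ⇒ r5c6=9.
Step 32. [r3c6∈{7}] r3c6's peers cover all but 7, so r3c6=7.
Step 33. [r6c4∈{3}] r6c4 is down to just 3. So r6c4=3.

Answer: 1 8 4 2 3 6 9 5 7 / 9 7 2 8 4 5 6 3 1 / 3 5 6 1 9 7 2 8 4 / 5 6 9 7 2 8 4 1 3 / 2 3 1 4 5 9 7 6 8 / 8 4 7 3 6 1 5 2 9 / 7 9 8 5 1 2 3 4 6 / 4 1 5 6 7 3 8 9 2 / 6 2 3 9 8 4 1 7 5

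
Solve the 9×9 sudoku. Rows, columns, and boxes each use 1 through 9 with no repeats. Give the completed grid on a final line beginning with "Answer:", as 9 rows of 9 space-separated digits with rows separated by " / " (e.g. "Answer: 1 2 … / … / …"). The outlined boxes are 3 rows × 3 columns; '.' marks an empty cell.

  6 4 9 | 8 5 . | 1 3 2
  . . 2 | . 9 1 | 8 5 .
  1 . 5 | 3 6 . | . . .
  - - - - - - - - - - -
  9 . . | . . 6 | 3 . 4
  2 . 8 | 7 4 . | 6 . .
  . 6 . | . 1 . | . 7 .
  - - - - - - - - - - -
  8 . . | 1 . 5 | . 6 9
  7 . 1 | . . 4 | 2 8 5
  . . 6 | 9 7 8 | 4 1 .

Step 1. [r5c2∈{1,3,5}] r5c2 is the only open cell in row 5 admitting 5, so r5c2=5.
Step 2. [r3c9∈{7}] r3c9 has the single candidate 7. So r3c9=7.
Step 3. [r2c1∈{3}] nothing but 3 survives at r2c1 ⇒ r2c1=3.
Step 4. [r5c8∈{9}] r5c8 is down to just 9 ⇒ r5c8=9.
Step 5. [r7c5∈{2,3}] 2 has one home in box 8: r7c5 ⇒ r7c5=2.
Step 6. [r6c3∈{3,4}] box 4 places 3 nowhere but r6c3, so r6c3=3.
Step 7. [r4c4∈{2,5}] r4c4 is the only open cell in row 4 admitting 5. So r4c4=5.
Step 8. [r7c2∈{3}] r7c2 is down to just 3 ⇒ r7c2=3.
Step 9. [r2c2∈{7}] r2c2 has the single candidate 7, so r2c2=7.
Step 10. [r6c6∈{2,9}] 9 has one home in row 6: r6c6 ⇒ r6c6=9.
Step 11. [r4c3∈{7}] r4c3 has the single candidate 7. So r4c3=7.
Step 12. [r8c2∈{9}] r8c2 has the single candidate 9. So r8c2=9.
Step 13. [r6c7∈{5}] only 5 remains possible at r6c7 ⇒ r6c7=5.
Step 14. [r9c1∈{5}] only 5 remains possible at r9c1. So r9c1=5.
Step 15. [r6c1∈{4}] r6c1 has the single candidate 4 ⇒ r6c1=4.
Step 16. [r5c6∈{3}] r5c6's peers cover all but 3. So r5c6=3.
Step 17. [r3c7∈{9}] r3c7 has the single candidate 9 ⇒ r3c7=9.
Step 18. [r7c7∈{7}] only 7 remains possible at r7c7 ⇒ r7c7=7.
Step 19. [r1c6∈{7}] only 7 remains possible at r1c6. So r1c6=7.
Step 20. [r4c5∈{8}] r4c5 is down to just 8 ⇒ r4c5=8.
Step 21. [r8c5∈{3}] r8c5 is down to just 3, so r8c5=3.
Step 22. [r2c9∈{6}] only 6 remains possible at r2c9, so r2c9=6.
Step 23. [r3c6∈{2}] r3c6's peers cover all but 2 ⇒ r3c6=2.
Step 24. [r6c4∈{2}] only 2 remains possible at r6c4. So r6c4=2.
Step 25. [r5c9∈{1}] r5c9 has the single candidate 1, so r5c9=1.
Step 26. [r6c9∈{8}] r6c9 has the single candidate 8. So r6c9=8.
Step 27. [r4c2∈{1}] r4c2's peers cover all but 1, so r4c2=1.
Step 28. [r3c2∈{8}] only 8 remains possible at r3c2 ⇒ r3c2=8.
Step 29. [r8c4∈{6}] r8c4's peers cover all but 6 ⇒ r8c4=6.
Step 30. [r2c4∈{4}] r2c4 is down to just 4 ⇒ r2c4=4.
Step 31. [r3c8∈{4}] r3c8 has the single candidate 4, so r3c8=4.
Step 32. [r9c2∈{2}] r9c2 is down to just 2, so r9c2=2.
Step 33. [r4c8∈{2}] r4c8 has the single candidate 2, so r4c8=2.
Step 34. [r9c9∈{3}] r9c9 is down to just 3 ⇒ r9c9=3.
Step 35. [r7c3∈{4}] r7c3 has the single candidate 4, so r7c3=4.

Answer: 6 4 9 8 5 7 1 3 2 / 3 7 2 4 9 1 8 5 6 / 1 8 5 3 6 2 9 4 7 / 9 1 7 5 8 6 3 2 4 / 2 5 8 7 4 3 6 9 1 / 4 6 3 2 1 9 5 7 8 / 8 3 4 1 2 5 7 6 9 / 7 9 1 6 3 4 2 8 5 / 5 2 6 9 7 8 4 1 3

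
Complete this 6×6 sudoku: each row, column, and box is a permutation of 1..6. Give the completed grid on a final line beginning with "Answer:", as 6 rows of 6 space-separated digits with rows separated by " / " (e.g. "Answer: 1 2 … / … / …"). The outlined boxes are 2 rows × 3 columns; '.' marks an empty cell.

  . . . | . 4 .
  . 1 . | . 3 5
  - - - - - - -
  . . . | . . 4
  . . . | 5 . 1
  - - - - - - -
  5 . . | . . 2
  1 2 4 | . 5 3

Step 1. [r3c4∈{2,3,6}] col 4 places 3 nowhere but r3c4, so r3c4=3.
Step 2. [r1c6∈{6}] nothing but 6 survives at r1c6 ⇒ r1c6=6.
Step 3. [r4c2∈{3,4,6}] in col 2, 4 fits only at r4c2. So r4c2=4.
Step 4. [r3c3∈{1,2,5,6}] row 3 places 1 nowhere but r3c3. So r3c3=1.
Step 5. [r1c3∈{2,3,5}] in col 3, 5 fits only at r1c3 ⇒ r1c3=5.
Step 6. [r2c4∈{2}] only 2 remains possible at r2c4. So r2c4=2.
Step 7. [r4c3∈{2,3,6}] in col 3, 2 fits only at r4c3. So r4c3=2.
Step 8. [r3c1∈{6}] only 6 remains possible at r3c1 ⇒ r3c1=6.
Step 9. [r5c2∈{3,6}] in col 2, 6 fits only at r5c2 ⇒ r5c2=6.
Step 10. [r5c4∈{1,4}] row 5 places 4 nowhere but r5c4. So r5c4=4.
Step 11. [r1c1∈{2,3}] row 1 places 2 nowhere but r1c1, so r1c1=2.
Step 12. [r3c2∈{5}] r3c2 is down to just 5, so r3c2=5.
Step 13. [r1c2∈{3}] r1c2 is down to just 3, so r1c2=3.
Step 14. [r4c1∈{3}] r4c1's peers cover all but 3, so r4c1=3.
Step 15. [r1c4∈{1}] r1c4 has the single candidate 1, so r1c4=1.
Step 16. [r2c1∈{4}] r2c1's peers cover all but 4. So r2c1=4.
Step 17. [r2c3∈{6}] nothing but 6 survives at r2c3 ⇒ r2c3=6.
Step 18. [r3c5∈{2}] r3c5's peers cover all but 2, so r3c5=2.
Step 19. [r4c5∈{6}] r4c5 is down to just 6, so r4c5=6.
Step 20. [r5c5∈{1}] nothing but 1 survives at r5c5, so r5c5=1.
Step 21. [r6c4∈{6}] r6c4 is down to just 6, so r6c4=6.
Step 22. [r5c3∈{3}] r5c3 is down to just 3, so r5c3=3.

Answer: 2 3 5 1 4 6 / 4 1 6 2 3 5 / 6 5 1 3 2 4 / 3 4 2 5 6 1 / 5 6 3 4 1 2 / 1 2 4 6 5 3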